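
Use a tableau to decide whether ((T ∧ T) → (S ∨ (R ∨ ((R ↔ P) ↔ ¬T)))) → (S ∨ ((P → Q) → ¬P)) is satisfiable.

Satisfiable

Initial set: {(((T ∧ T) → (S ∨ (R ∨ ((R ↔ P) ↔ ¬T)))) → (S ∨ ((P → Q) → ¬P)))}.
(((T ∧ T) → (S ∨ (R ∨ ((R ↔ P) ↔ ¬T)))) → (S ∨ ((P → Q) → ¬P))): β-rule — branch into ¬((T ∧ T) → (S ∨ (R ∨ ((R ↔ P) ↔ ¬T))))  //  (S ∨ ((P → Q) → ¬P)).
  branch 1 (add ¬((T ∧ T) → (S ∨ (R ∨ ((R ↔ P) ↔ ¬T))))):
    ¬((T ∧ T) → (S ∨ (R ∨ ((R ↔ P) ↔ ¬T)))): α-rule — add (T ∧ T), ¬(S ∨ (R ∨ ((R ↔ P) ↔ ¬T))).
    (T ∧ T): α-rule — add T, T.
    ¬(S ∨ (R ∨ ((R ↔ P) ↔ ¬T))): α-rule — add ¬S, ¬(R ∨ ((R ↔ P) ↔ ¬T)).
    ¬(R ∨ ((R ↔ P) ↔ ¬T)): α-rule — add ¬R, ¬((R ↔ P) ↔ ¬T).
    ¬((R ↔ P) ↔ ¬T): β-rule — branch into (R ↔ P), ¬¬T  //  ¬(R ↔ P), ¬T.
      branch 1.1 (add (R ↔ P), ¬¬T):
        (R ↔ P): β-rule — branch into R, P  //  ¬R, ¬P.
          branch 1.1.1 (add R, P):
            × closes — contains both R and ¬R.
          branch 1.1.2 (add ¬R, ¬P):
            ○ open, literals {P=0, R=0, S=0, T=1}.
      branch 1.2 (add ¬(R ↔ P), ¬T):
        × closes — contains both T and ¬T.
  branch 2 (add (S ∨ ((P → Q) → ¬P))):
    (S ∨ ((P → Q) → ¬P)): β-rule — branch into S  //  ((P → Q) → ¬P).
      branch 2.1 (add S):
        ○ open, literals {S=1}.
      branch 2.2 (add ((P → Q) → ¬P)):
        ((P → Q) → ¬P): β-rule — branch into ¬(P → Q)  //  ¬P.
          branch 2.2.1 (add ¬(P → Q)):
            ¬(P → Q): α-rule — add P, ¬Q.
            ○ open, literals {P=1, Q=0}.
          branch 2.2.2 (add ¬P):
            ○ open, literals {P=0}.
2 branches closed, 4 open.
An open branch gives a satisfying assignment: P=0, R=0, S=0, T=1.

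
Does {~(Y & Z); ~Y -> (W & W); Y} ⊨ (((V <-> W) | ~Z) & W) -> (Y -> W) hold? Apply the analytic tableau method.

Initial set: {~(Y & Z); (~Y -> (W & W)); Y; ~((((V <-> W) | ~Z) & W) -> (Y -> W))}.
~((((V <-> W) | ~Z) & W) -> (Y -> W)): α-rule — add (((V <-> W) | ~Z) & W), ~(Y -> W).
(((V <-> W) | ~Z) & W): α-rule — add ((V <-> W) | ~Z), W.
~(Y -> W): α-rule — add Y, ~W.
× closes — contains both W and ~W.
All 1 branch closes.
Every branch closed, so the premises entail the conclusion.

Yes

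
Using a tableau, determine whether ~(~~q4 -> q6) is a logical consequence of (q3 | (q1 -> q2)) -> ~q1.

No

Initial set: {((q3 | (q1 -> q2)) -> ~q1); ~~(~~q4 -> q6)}.
((q3 | (q1 -> q2)) -> ~q1): β-rule — branch into ~(q3 | (q1 -> q2))  //  ~q1.
  branch 1 (add ~(q3 | (q1 -> q2))):
    ~(q3 | (q1 -> q2)): α-rule — add ~q3, ~(q1 -> q2).
    ~(q1 -> q2): α-rule — add q1, ~q2.
    ~~(~~q4 -> q6): β-rule — branch into ~~~q4  //  q6.
      branch 1.1 (add ~~~q4):
        ~~~q4: drop double negation, giving ~q4.
        ○ open, literals {q1=true, q2=false, q3=false, q4=false}.
      branch 1.2 (add q6):
        ○ open, literals {q1=true, q2=false, q3=false, q6=true}.
  branch 2 (add ~q1):
    ~~(~~q4 -> q6): β-rule — branch into ~~~q4  //  q6.
      branch 2.1 (add ~~~q4):
        ~~~q4: drop double negation, giving ~q4.
        ○ open, literals {q1=false, q4=false}.
      branch 2.2 (add q6):
        ○ open, literals {q1=false, q6=true}.
0 branches closed, 4 open.
An open branch gives a countermodel: q1=true, q2=false, q3=false, q4=false (unmentioned atoms arbitrary); the premises hold there but the conclusion fails.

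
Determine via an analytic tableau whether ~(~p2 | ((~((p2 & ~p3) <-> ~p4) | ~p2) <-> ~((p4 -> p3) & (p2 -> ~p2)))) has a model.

Satisfiable

Initial set: {~(~p2 | ((~((p2 & ~p3) <-> ~p4) | ~p2) <-> ~((p4 -> p3) & (p2 -> ~p2))))}.
~(~p2 | ((~((p2 & ~p3) <-> ~p4) | ~p2) <-> ~((p4 -> p3) & (p2 -> ~p2)))): α-rule — add ~~p2, ~((~((p2 & ~p3) <-> ~p4) | ~p2) <-> ~((p4 -> p3) & (p2 -> ~p2))).
~((~((p2 & ~p3) <-> ~p4) | ~p2) <-> ~((p4 -> p3) & (p2 -> ~p2))): β-rule — branch into (~((p2 & ~p3) <-> ~p4) | ~p2), ~~((p4 -> p3) & (p2 -> ~p2))  //  ~(~((p2 & ~p3) <-> ~p4) | ~p2), ~((p4 -> p3) & (p2 -> ~p2)).
  branch 1 (add (~((p2 & ~p3) <-> ~p4) | ~p2), ~~((p4 -> p3) & (p2 -> ~p2))):
    ~~((p4 -> p3) & (p2 -> ~p2)): α-rule — add (p4 -> p3), (p2 -> ~p2).
    (~((p2 & ~p3) <-> ~p4) | ~p2): β-rule — branch into ~((p2 & ~p3) <-> ~p4)  //  ~p2.
      branch 1.1 (add ~((p2 & ~p3) <-> ~p4)):
        (p4 -> p3): β-rule — branch into ~p4  //  p3.
          branch 1.1.1 (add ~p4):
            (p2 -> ~p2): β-rule — branch into ~p2  //  ~p2.
              branch 1.1.1.1 (add ~p2):
                × closes — contains both p2 and ~p2.
              branch 1.1.1.2 (add ~p2):
                × closes — contains both p2 and ~p2.
          branch 1.1.2 (add p3):
            (p2 -> ~p2): β-rule — branch into ~p2  //  ~p2.
              branch 1.1.2.1 (add ~p2):
                × closes — contains both p2 and ~p2.
              branch 1.1.2.2 (add ~p2):
                × closes — contains both p2 and ~p2.
      branch 1.2 (add ~p2):
        × closes — contains both p2 and ~p2.
  branch 2 (add ~(~((p2 & ~p3) <-> ~p4) | ~p2), ~((p4 -> p3) & (p2 -> ~p2))):
    ~(~((p2 & ~p3) <-> ~p4) | ~p2): α-rule — add ~~((p2 & ~p3) <-> ~p4), ~~p2.
    ~((p4 -> p3) & (p2 -> ~p2)): β-rule — branch into ~(p4 -> p3)  //  ~(p2 -> ~p2).
      branch 2.1 (add ~(p4 -> p3)):
        ~(p4 -> p3): α-rule — add p4, ~p3.
        ~~((p2 & ~p3) <-> ~p4): β-rule — branch into (p2 & ~p3), ~p4  //  ~(p2 & ~p3), ~~p4.
          branch 2.1.1 (add (p2 & ~p3), ~p4):
            × closes — contains both p4 and ~p4.
          branch 2.1.2 (add ~(p2 & ~p3), ~~p4):
            ~(p2 & ~p3): β-rule — branch into ~p2  //  ~~p3.
              branch 2.1.2.1 (add ~p2):
                × closes — contains both p2 and ~p2.
              branch 2.1.2.2 (add ~~p3):
                × closes — contains both p3 and ~p3.
      branch 2.2 (add ~(p2 -> ~p2)):
        ~(p2 -> ~p2): α-rule — add p2, ~~p2.
        ~~((p2 & ~p3) <-> ~p4): β-rule — branch into (p2 & ~p3), ~p4  //  ~(p2 & ~p3), ~~p4.
          branch 2.2.1 (add (p2 & ~p3), ~p4):
            (p2 & ~p3): α-rule — add p2, ~p3.
            ○ open, literals {p2=true, p3=false, p4=false}.
          branch 2.2.2 (add ~(p2 & ~p3), ~~p4):
            ~(p2 & ~p3): β-rule — branch into ~p2  //  ~~p3.
              branch 2.2.2.1 (add ~p2):
                × closes — contains both p2 and ~p2.
              branch 2.2.2.2 (add ~~p3):
                ○ open, literals {p2=true, p3=true, p4=true}.
9 branches closed, 2 open.
An open branch gives a satisfying assignment: p2=true, p3=false, p4=false.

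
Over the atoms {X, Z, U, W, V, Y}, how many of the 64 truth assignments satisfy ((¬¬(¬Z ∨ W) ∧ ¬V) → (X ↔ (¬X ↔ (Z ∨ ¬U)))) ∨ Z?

56

Initial set: {(((¬¬(¬Z ∨ W) ∧ ¬V) → (X ↔ (¬X ↔ (Z ∨ ¬U)))) ∨ Z)}.
(((¬¬(¬Z ∨ W) ∧ ¬V) → (X ↔ (¬X ↔ (Z ∨ ¬U)))) ∨ Z): β-rule — branch into ((¬¬(¬Z ∨ W) ∧ ¬V) → (X ↔ (¬X ↔ (Z ∨ ¬U))))  //  Z.
  branch 1 (add ((¬¬(¬Z ∨ W) ∧ ¬V) → (X ↔ (¬X ↔ (Z ∨ ¬U))))):
    ((¬¬(¬Z ∨ W) ∧ ¬V) → (X ↔ (¬X ↔ (Z ∨ ¬U)))): β-rule — branch into ¬(¬¬(¬Z ∨ W) ∧ ¬V)  //  (X ↔ (¬X ↔ (Z ∨ ¬U))).
      branch 1.1 (add ¬(¬¬(¬Z ∨ W) ∧ ¬V)):
        ¬(¬¬(¬Z ∨ W) ∧ ¬V): β-rule — branch into ¬¬¬(¬Z ∨ W)  //  ¬¬V.
          branch 1.1.1 (add ¬¬¬(¬Z ∨ W)):
            ¬¬¬(¬Z ∨ W): drop double negation, giving ¬(¬Z ∨ W).
            ¬(¬Z ∨ W): α-rule — add ¬¬Z, ¬W.
            ○ open, literals {W=F, Z=T}.
          branch 1.1.2 (add ¬¬V):
            ○ open, literals {V=T}.
      branch 1.2 (add (X ↔ (¬X ↔ (Z ∨ ¬U)))):
        (X ↔ (¬X ↔ (Z ∨ ¬U))): β-rule — branch into X, (¬X ↔ (Z ∨ ¬U))  //  ¬X, ¬(¬X ↔ (Z ∨ ¬U)).
          branch 1.2.1 (add X, (¬X ↔ (Z ∨ ¬U))):
            (¬X ↔ (Z ∨ ¬U)): β-rule — branch into ¬X, (Z ∨ ¬U)  //  ¬¬X, ¬(Z ∨ ¬U).
              branch 1.2.1.1 (add ¬X, (Z ∨ ¬U)):
                × closes — contains both X and ¬X.
              branch 1.2.1.2 (add ¬¬X, ¬(Z ∨ ¬U)):
                ¬(Z ∨ ¬U): α-rule — add ¬Z, ¬¬U.
                ○ open, literals {U=T, X=T, Z=F}.
          branch 1.2.2 (add ¬X, ¬(¬X ↔ (Z ∨ ¬U))):
            ¬(¬X ↔ (Z ∨ ¬U)): β-rule — branch into ¬X, ¬(Z ∨ ¬U)  //  ¬¬X, (Z ∨ ¬U).
              branch 1.2.2.1 (add ¬X, ¬(Z ∨ ¬U)):
                ¬(Z ∨ ¬U): α-rule — add ¬Z, ¬¬U.
                ○ open, literals {U=T, X=F, Z=F}.
              branch 1.2.2.2 (add ¬¬X, (Z ∨ ¬U)):
                × closes — contains both X and ¬X.
  branch 2 (add Z):
    ○ open, literals {Z=T}.
2 branches closed, 5 open.
Each open branch fixes some atoms; the unmentioned ones are free. Counting distinct full assignments: branch {W=F, Z=T} (X, U, V, Y) contributes 16 new; branch {V=T} (X, Z, U, W, Y) contributes 24 new; branch {U=T, X=T, Z=F} (W, V, Y) contributes 4 new; branch {U=T, X=F, Z=F} (W, V, Y) contributes 4 new; branch {Z=T} (X, U, W, V, Y) contributes 8 new. Total: 56.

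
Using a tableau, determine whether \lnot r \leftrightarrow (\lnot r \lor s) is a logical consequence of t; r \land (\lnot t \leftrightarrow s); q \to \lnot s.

Yes

Initial set: {t; (r \land (\lnot t \leftrightarrow s)); (q \to \lnot s); \lnot (\lnot r \leftrightarrow (\lnot r \lor s))}.
(r \land (\lnot t \leftrightarrow s)): α-rule — add r, (\lnot t \leftrightarrow s).
(q \to \lnot s): β-rule — branch into \lnot q  //  \lnot s.
  branch 1 (add \lnot q):
    \lnot (\lnot r \leftrightarrow (\lnot r \lor s)): β-rule — branch into \lnot r, \lnot (\lnot r \lor s)  //  \lnot \lnot r, (\lnot r \lor s).
      branch 1.1 (add \lnot r, \lnot (\lnot r \lor s)):
        × closes — contains both r and \lnot r.
      branch 1.2 (add \lnot \lnot r, (\lnot r \lor s)):
        (\lnot t \leftrightarrow s): β-rule — branch into \lnot t, s  //  \lnot \lnot t, \lnot s.
          branch 1.2.1 (add \lnot t, s):
            × closes — contains both t and \lnot t.
          branch 1.2.2 (add \lnot \lnot t, \lnot s):
            (\lnot r \lor s): β-rule — branch into \lnot r  //  s.
              branch 1.2.2.1 (add \lnot r):
                × closes — contains both r and \lnot r.
              branch 1.2.2.2 (add s):
                × closes — contains both s and \lnot s.
  branch 2 (add \lnot s):
    \lnot (\lnot r \leftrightarrow (\lnot r \lor s)): β-rule — branch into \lnot r, \lnot (\lnot r \lor s)  //  \lnot \lnot r, (\lnot r \lor s).
      branch 2.1 (add \lnot r, \lnot (\lnot r \lor s)):
        × closes — contains both r and \lnot r.
      branch 2.2 (add \lnot \lnot r, (\lnot r \lor s)):
        (\lnot t \leftrightarrow s): β-rule — branch into \lnot t, s  //  \lnot \lnot t, \lnot s.
          branch 2.2.1 (add \lnot t, s):
            × closes — contains both t and \lnot t.
          branch 2.2.2 (add \lnot \lnot t, \lnot s):
            (\lnot r \lor s): β-rule — branch into \lnot r  //  s.
              branch 2.2.2.1 (add \lnot r):
                × closes — contains both r and \lnot r.
              branch 2.2.2.2 (add s):
                × closes — contains both s and \lnot s.
All 8 branches close.
Every branch closed, so the premises entail the conclusion.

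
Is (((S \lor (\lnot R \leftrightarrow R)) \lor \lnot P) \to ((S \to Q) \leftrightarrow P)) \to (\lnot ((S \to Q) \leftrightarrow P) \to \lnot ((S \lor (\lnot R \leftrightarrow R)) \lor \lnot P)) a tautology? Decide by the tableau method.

Assume the negation and expand:
Initial set: {\lnot ((((S \lor (\lnot R \leftrightarrow R)) \lor \lnot P) \to ((S \to Q) \leftrightarrow P)) \to (\lnot ((S \to Q) \leftrightarrow P) \to \lnot ((S \lor (\lnot R \leftrightarrow R)) \lor \lnot P)))}.
\lnot ((((S \lor (\lnot R \leftrightarrow R)) \lor \lnot P) \to ((S \to Q) \leftrightarrow P)) \to (\lnot ((S \to Q) \leftrightarrow P) \to \lnot ((S \lor (\lnot R \leftrightarrow R)) \lor \lnot P))): α-rule — add (((S \lor (\lnot R \leftrightarrow R)) \lor \lnot P) \to ((S \to Q) \leftrightarrow P)), \lnot (\lnot ((S \to Q) \leftrightarrow P) \to \lnot ((S \lor (\lnot R \leftrightarrow R)) \lor \lnot P)).
\lnot (\lnot ((S \to Q) \leftrightarrow P) \to \lnot ((S \lor (\lnot R \leftrightarrow R)) \lor \lnot P)): α-rule — add \lnot ((S \to Q) \leftrightarrow P), \lnot \lnot ((S \lor (\lnot R \leftrightarrow R)) \lor \lnot P).
(((S \lor (\lnot R \leftrightarrow R)) \lor \lnot P) \to ((S \to Q) \leftrightarrow P)): β-rule — branch into \lnot ((S \lor (\lnot R \leftrightarrow R)) \lor \lnot P)  //  ((S \to Q) \leftrightarrow P).
  branch 1 (add \lnot ((S \lor (\lnot R \leftrightarrow R)) \lor \lnot P)):
    \lnot ((S \lor (\lnot R \leftrightarrow R)) \lor \lnot P): α-rule — add \lnot (S \lor (\lnot R \leftrightarrow R)), \lnot \lnot P.
    \lnot (S \lor (\lnot R \leftrightarrow R)): α-rule — add \lnot S, \lnot (\lnot R \leftrightarrow R).
    \lnot ((S \to Q) \leftrightarrow P): β-rule — branch into (S \to Q), \lnot P  //  \lnot (S \to Q), P.
      branch 1.1 (add (S \to Q), \lnot P):
        × closes — contains both P and \lnot P.
      branch 1.2 (add \lnot (S \to Q), P):
        \lnot (S \to Q): α-rule — add S, \lnot Q.
        × closes — contains both S and \lnot S.
  branch 2 (add ((S \to Q) \leftrightarrow P)):
    \lnot ((S \to Q) \leftrightarrow P): β-rule — branch into (S \to Q), \lnot P  //  \lnot (S \to Q), P.
      branch 2.1 (add (S \to Q), \lnot P):
        \lnot \lnot ((S \lor (\lnot R \leftrightarrow R)) \lor \lnot P): β-rule — branch into (S \lor (\lnot R \leftrightarrow R))  //  \lnot P.
          branch 2.1.1 (add (S \lor (\lnot R \leftrightarrow R))):
            ((S \to Q) \leftrightarrow P): β-rule — branch into (S \to Q), P  //  \lnot (S \to Q), \lnot P.
              branch 2.1.1.1 (add (S \to Q), P):
                × closes — contains both P and \lnot P.
              branch 2.1.1.2 (add \lnot (S \to Q), \lnot P):
                \lnot (S \to Q): α-rule — add S, \lnot Q.
                (S \to Q): β-rule — branch into \lnot S  //  Q.
                  branch 2.1.1.2.1 (add \lnot S):
                    × closes — contains both S and \lnot S.
                  branch 2.1.1.2.2 (add Q):
                    × closes — contains both Q and \lnot Q.
          branch 2.1.2 (add \lnot P):
            ((S \to Q) \leftrightarrow P): β-rule — branch into (S \to Q), P  //  \lnot (S \to Q), \lnot P.
              branch 2.1.2.1 (add (S \to Q), P):
                × closes — contains both P and \lnot P.
              branch 2.1.2.2 (add \lnot (S \to Q), \lnot P):
                \lnot (S \to Q): α-rule — add S, \lnot Q.
                (S \to Q): β-rule — branch into \lnot S  //  Q.
                  branch 2.1.2.2.1 (add \lnot S):
                    × closes — contains both S and \lnot S.
                  branch 2.1.2.2.2 (add Q):
                    × closes — contains both Q and \lnot Q.
      branch 2.2 (add \lnot (S \to Q), P):
        \lnot (S \to Q): α-rule — add S, \lnot Q.
        \lnot \lnot ((S \lor (\lnot R \leftrightarrow R)) \lor \lnot P): β-rule — branch into (S \lor (\lnot R \leftrightarrow R))  //  \lnot P.
          branch 2.2.1 (add (S \lor (\lnot R \leftrightarrow R))):
            ((S \to Q) \leftrightarrow P): β-rule — branch into (S \to Q), P  //  \lnot (S \to Q), \lnot P.
              branch 2.2.1.1 (add (S \to Q), P):
                (S \lor (\lnot R \leftrightarrow R)): β-rule — branch into S  //  (\lnot R \leftrightarrow R).
                  branch 2.2.1.1.1 (add S):
                    (S \to Q): β-rule — branch into \lnot S  //  Q.
                      branch 2.2.1.1.1.1 (add \lnot S):
                        × closes — contains both S and \lnot S.
                      branch 2.2.1.1.1.2 (add Q):
                        × closes — contains both Q and \lnot Q.
                  branch 2.2.1.1.2 (add (\lnot R \leftrightarrow R)):
                    (S \to Q): β-rule — branch into \lnot S  //  Q.
                      branch 2.2.1.1.2.1 (add \lnot S):
                        × closes — contains both S and \lnot S.
                      branch 2.2.1.1.2.2 (add Q):
                        × closes — contains both Q and \lnot Q.
              branch 2.2.1.2 (add \lnot (S \to Q), \lnot P):
                × closes — contains both P and \lnot P.
          branch 2.2.2 (add \lnot P):
            × closes — contains both P and \lnot P.
All 14 branches close.
Every branch closed, so the negation is unsatisfiable and the formula is valid.

Valid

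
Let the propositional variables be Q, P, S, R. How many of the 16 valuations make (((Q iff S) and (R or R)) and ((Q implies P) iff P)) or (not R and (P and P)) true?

Initial set: {((((Q iff S) and (R or R)) and ((Q implies P) iff P)) or (not R and (P and P)))}.
((((Q iff S) and (R or R)) and ((Q implies P) iff P)) or (not R and (P and P))): β-rule — branch into (((Q iff S) and (R or R)) and ((Q implies P) iff P))  //  (not R and (P and P)).
  branch 1 (add (((Q iff S) and (R or R)) and ((Q implies P) iff P))):
    (((Q iff S) and (R or R)) and ((Q implies P) iff P)): α-rule — add ((Q iff S) and (R or R)), ((Q implies P) iff P).
    ((Q iff S) and (R or R)): α-rule — add (Q iff S), (R or R).
    ((Q implies P) iff P): β-rule — branch into (Q implies P), P  //  not (Q implies P), not P.
      branch 1.1 (add (Q implies P), P):
        (Q iff S): β-rule — branch into Q, S  //  not Q, not S.
          branch 1.1.1 (add Q, S):
            (R or R): β-rule — branch into R  //  R.
              branch 1.1.1.1 (add R):
                (Q implies P): β-rule — branch into not Q  //  P.
                  branch 1.1.1.1.1 (add not Q):
                    × closes — contains both Q and not Q.
                  branch 1.1.1.1.2 (add P):
                    ○ open, literals {P=T, Q=T, R=T, S=T}.
              branch 1.1.1.2 (add R):
                (Q implies P): β-rule — branch into not Q  //  P.
                  branch 1.1.1.2.1 (add not Q):
                    × closes — contains both Q and not Q.
                  branch 1.1.1.2.2 (add P):
                    ○ open, literals {P=T, Q=T, R=T, S=T}.
          branch 1.1.2 (add not Q, not S):
            (R or R): β-rule — branch into R  //  R.
              branch 1.1.2.1 (add R):
                (Q implies P): β-rule — branch into not Q  //  P.
                  branch 1.1.2.1.1 (add not Q):
                    ○ open, literals {P=T, Q=F, R=T, S=F}.
                  branch 1.1.2.1.2 (add P):
                    ○ open, literals {P=T, Q=F, R=T, S=F}.
              branch 1.1.2.2 (add R):
                (Q implies P): β-rule — branch into not Q  //  P.
                  branch 1.1.2.2.1 (add not Q):
                    ○ open, literals {P=T, Q=F, R=T, S=F}.
                  branch 1.1.2.2.2 (add P):
                    ○ open, literals {P=T, Q=F, R=T, S=F}.
      branch 1.2 (add not (Q implies P), not P):
        not (Q implies P): α-rule — add Q, not P.
        (Q iff S): β-rule — branch into Q, S  //  not Q, not S.
          branch 1.2.1 (add Q, S):
            (R or R): β-rule — branch into R  //  R.
              branch 1.2.1.1 (add R):
                ○ open, literals {P=F, Q=T, R=T, S=T}.
              branch 1.2.1.2 (add R):
                ○ open, literals {P=F, Q=T, R=T, S=T}.
          branch 1.2.2 (add not Q, not S):
            × closes — contains both Q and not Q.
  branch 2 (add (not R and (P and P))):
    (not R and (P and P)): α-rule — add not R, (P and P).
    (P and P): α-rule — add P, P.
    ○ open, literals {P=T, R=F}.
3 branches closed, 9 open.
Each open branch fixes some atoms; the unmentioned ones are free. Counting distinct full assignments: branch {P=T, Q=T, R=T, S=T} (none free) contributes 1 new; branch {P=T, Q=T, R=T, S=T} (none free) contributes 0 new; branch {P=T, Q=F, R=T, S=F} (none free) contributes 1 new; branch {P=T, Q=F, R=T, S=F} (none free) contributes 0 new; branch {P=T, Q=F, R=T, S=F} (none free) contributes 0 new; branch {P=T, Q=F, R=T, S=F} (none free) contributes 0 new; branch {P=F, Q=T, R=T, S=T} (none free) contributes 1 new; branch {P=F, Q=T, R=T, S=T} (none free) contributes 0 new; branch {P=T, R=F} (Q, S) contributes 4 new. Total: 7.

7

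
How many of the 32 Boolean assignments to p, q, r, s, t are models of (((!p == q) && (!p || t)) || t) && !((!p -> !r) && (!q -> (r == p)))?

Initial set: {T ((((!p == q) && (!p || t)) || t) && !((!p -> !r) && (!q -> (r == p))))}.
T ((((!p == q) && (!p || t)) || t) && !((!p -> !r) && (!q -> (r == p)))): α-rule — add T (((!p == q) && (!p || t)) || t), T !((!p -> !r) && (!q -> (r == p))).
T (((!p == q) && (!p || t)) || t): β-rule — branch into T ((!p == q) && (!p || t))  //  T t.
  branch 1 (add T ((!p == q) && (!p || t))):
    T ((!p == q) && (!p || t)): α-rule — add T (!p == q), T (!p || t).
    T !((!p -> !r) && (!q -> (r == p))): β-rule — branch into F (!p -> !r)  //  F (!q -> (r == p)).
      branch 1.1 (add F (!p -> !r)):
        F (!p -> !r): α-rule — add T !p, F !r.
        T (!p == q): β-rule — branch into T !p, T q  //  F !p, F q.
          branch 1.1.1 (add T !p, T q):
            T (!p || t): β-rule — branch into T !p  //  T t.
              branch 1.1.1.1 (add T !p):
                ○ open, literals {p=F, q=T, r=T}.
              branch 1.1.1.2 (add T t):
                ○ open, literals {p=F, q=T, r=T, t=T}.
          branch 1.1.2 (add F !p, F q):
            × closes — contains both p and !p.
      branch 1.2 (add F (!q -> (r == p))):
        F (!q -> (r == p)): α-rule — add T !q, F (r == p).
        T (!p == q): β-rule — branch into T !p, T q  //  F !p, F q.
          branch 1.2.1 (add T !p, T q):
            × closes — contains both q and !q.
          branch 1.2.2 (add F !p, F q):
            T (!p || t): β-rule — branch into T !p  //  T t.
              branch 1.2.2.1 (add T !p):
                × closes — contains both p and !p.
              branch 1.2.2.2 (add T t):
                F (r == p): β-rule — branch into T r, F p  //  F r, T p.
                  branch 1.2.2.2.1 (add T r, F p):
                    × closes — contains both p and !p.
                  branch 1.2.2.2.2 (add F r, T p):
                    ○ open, literals {p=T, q=F, r=F, t=T}.
  branch 2 (add T t):
    T !((!p -> !r) && (!q -> (r == p))): β-rule — branch into F (!p -> !r)  //  F (!q -> (r == p)).
      branch 2.1 (add F (!p -> !r)):
        F (!p -> !r): α-rule — add T !p, F !r.
        ○ open, literals {p=F, r=T, t=T}.
      branch 2.2 (add F (!q -> (r == p))):
        F (!q -> (r == p)): α-rule — add T !q, F (r == p).
        F (r == p): β-rule — branch into T r, F p  //  F r, T p.
          branch 2.2.1 (add T r, F p):
            ○ open, literals {p=F, q=F, r=T, t=T}.
          branch 2.2.2 (add F r, T p):
            ○ open, literals {p=T, q=F, r=F, t=T}.
4 branches closed, 6 open.
Each open branch fixes some atoms; the unmentioned ones are free. Counting distinct full assignments: branch {p=F, q=T, r=T} (s, t) contributes 4 new; branch {p=F, q=T, r=T, t=T} (s) contributes 0 new; branch {p=T, q=F, r=F, t=T} (s) contributes 2 new; branch {p=F, r=T, t=T} (q, s) contributes 2 new; branch {p=F, q=F, r=T, t=T} (s) contributes 0 new; branch {p=T, q=F, r=F, t=T} (s) contributes 0 new. Total: 8.

8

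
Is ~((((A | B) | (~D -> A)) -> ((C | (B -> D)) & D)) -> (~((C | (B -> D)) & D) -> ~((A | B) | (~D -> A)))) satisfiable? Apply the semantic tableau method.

Initial set: {~((((A | B) | (~D -> A)) -> ((C | (B -> D)) & D)) -> (~((C | (B -> D)) & D) -> ~((A | B) | (~D -> A))))}.
~((((A | B) | (~D -> A)) -> ((C | (B -> D)) & D)) -> (~((C | (B -> D)) & D) -> ~((A | B) | (~D -> A)))): α-rule — add (((A | B) | (~D -> A)) -> ((C | (B -> D)) & D)), ~(~((C | (B -> D)) & D) -> ~((A | B) | (~D -> A))).
~(~((C | (B -> D)) & D) -> ~((A | B) | (~D -> A))): α-rule — add ~((C | (B -> D)) & D), ~~((A | B) | (~D -> A)).
(((A | B) | (~D -> A)) -> ((C | (B -> D)) & D)): β-rule — branch into ~((A | B) | (~D -> A))  //  ((C | (B -> D)) & D).
  branch 1 (add ~((A | B) | (~D -> A))):
    ~((A | B) | (~D -> A)): α-rule — add ~(A | B), ~(~D -> A).
    ~(A | B): α-rule — add ~A, ~B.
    ~(~D -> A): α-rule — add ~D, ~A.
    ~((C | (B -> D)) & D): β-rule — branch into ~(C | (B -> D))  //  ~D.
      branch 1.1 (add ~(C | (B -> D))):
        ~(C | (B -> D)): α-rule — add ~C, ~(B -> D).
        ~(B -> D): α-rule — add B, ~D.
        × closes — contains both B and ~B.
      branch 1.2 (add ~D):
        ~~((A | B) | (~D -> A)): β-rule — branch into (A | B)  //  (~D -> A).
          branch 1.2.1 (add (A | B)):
            (A | B): β-rule — branch into A  //  B.
              branch 1.2.1.1 (add A):
                × closes — contains both A and ~A.
              branch 1.2.1.2 (add B):
                × closes — contains both B and ~B.
          branch 1.2.2 (add (~D -> A)):
            (~D -> A): β-rule — branch into ~~D  //  A.
              branch 1.2.2.1 (add ~~D):
                × closes — contains both D and ~D.
              branch 1.2.2.2 (add A):
                × closes — contains both A and ~A.
  branch 2 (add ((C | (B -> D)) & D)):
    ((C | (B -> D)) & D): α-rule — add (C | (B -> D)), D.
    ~((C | (B -> D)) & D): β-rule — branch into ~(C | (B -> D))  //  ~D.
      branch 2.1 (add ~(C | (B -> D))):
        ~(C | (B -> D)): α-rule — add ~C, ~(B -> D).
        ~(B -> D): α-rule — add B, ~D.
        × closes — contains both D and ~D.
      branch 2.2 (add ~D):
        × closes — contains both D and ~D.
All 7 branches close.
Every branch closed; the formula is unsatisfiable.

Unsatisfiable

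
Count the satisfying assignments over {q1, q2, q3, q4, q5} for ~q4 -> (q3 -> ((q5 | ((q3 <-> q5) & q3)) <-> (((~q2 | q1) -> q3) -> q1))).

28

Initial set: {T (~q4 -> (q3 -> ((q5 | ((q3 <-> q5) & q3)) <-> (((~q2 | q1) -> q3) -> q1))))}.
T (~q4 -> (q3 -> ((q5 | ((q3 <-> q5) & q3)) <-> (((~q2 | q1) -> q3) -> q1)))): β-rule — branch into F ~q4  //  T (q3 -> ((q5 | ((q3 <-> q5) & q3)) <-> (((~q2 | q1) -> q3) -> q1))).
  branch 1 (add F ~q4):
    ○ open, literals {q4=T}.
  branch 2 (add T (q3 -> ((q5 | ((q3 <-> q5) & q3)) <-> (((~q2 | q1) -> q3) -> q1)))):
    T (q3 -> ((q5 | ((q3 <-> q5) & q3)) <-> (((~q2 | q1) -> q3) -> q1))): β-rule — branch into F q3  //  T ((q5 | ((q3 <-> q5) & q3)) <-> (((~q2 | q1) -> q3) -> q1)).
      branch 2.1 (add F q3):
        ○ open, literals {q3=F}.
      branch 2.2 (add T ((q5 | ((q3 <-> q5) & q3)) <-> (((~q2 | q1) -> q3) -> q1))):
        T ((q5 | ((q3 <-> q5) & q3)) <-> (((~q2 | q1) -> q3) -> q1)): β-rule — branch into T (q5 | ((q3 <-> q5) & q3)), T (((~q2 | q1) -> q3) -> q1)  //  F (q5 | ((q3 <-> q5) & q3)), F (((~q2 | q1) -> q3) -> q1).
          branch 2.2.1 (add T (q5 | ((q3 <-> q5) & q3)), T (((~q2 | q1) -> q3) -> q1)):
            T (q5 | ((q3 <-> q5) & q3)): β-rule — branch into T q5  //  T ((q3 <-> q5) & q3).
              branch 2.2.1.1 (add T q5):
                T (((~q2 | q1) -> q3) -> q1): β-rule — branch into F ((~q2 | q1) -> q3)  //  T q1.
                  branch 2.2.1.1.1 (add F ((~q2 | q1) -> q3)):
                    F ((~q2 | q1) -> q3): α-rule — add T (~q2 | q1), F q3.
                    T (~q2 | q1): β-rule — branch into T ~q2  //  T q1.
                      branch 2.2.1.1.1.1 (add T ~q2):
                        ○ open, literals {q2=F, q3=F, q5=T}.
                      branch 2.2.1.1.1.2 (add T q1):
                        ○ open, literals {q1=T, q3=F, q5=T}.
                  branch 2.2.1.1.2 (add T q1):
                    ○ open, literals {q1=T, q5=T}.
              branch 2.2.1.2 (add T ((q3 <-> q5) & q3)):
                T ((q3 <-> q5) & q3): α-rule — add T (q3 <-> q5), T q3.
                T (((~q2 | q1) -> q3) -> q1): β-rule — branch into F ((~q2 | q1) -> q3)  //  T q1.
                  branch 2.2.1.2.1 (add F ((~q2 | q1) -> q3)):
                    F ((~q2 | q1) -> q3): α-rule — add T (~q2 | q1), F q3.
                    × closes — contains both q3 and ~q3.
                  branch 2.2.1.2.2 (add T q1):
                    T (q3 <-> q5): β-rule — branch into T q3, T q5  //  F q3, F q5.
                      branch 2.2.1.2.2.1 (add T q3, T q5):
                        ○ open, literals {q1=T, q3=T, q5=T}.
                      branch 2.2.1.2.2.2 (add F q3, F q5):
                        × closes — contains both q3 and ~q3.
          branch 2.2.2 (add F (q5 | ((q3 <-> q5) & q3)), F (((~q2 | q1) -> q3) -> q1)):
            F (q5 | ((q3 <-> q5) & q3)): α-rule — add F q5, F ((q3 <-> q5) & q3).
            F (((~q2 | q1) -> q3) -> q1): α-rule — add T ((~q2 | q1) -> q3), F q1.
            F ((q3 <-> q5) & q3): β-rule — branch into F (q3 <-> q5)  //  F q3.
              branch 2.2.2.1 (add F (q3 <-> q5)):
                T ((~q2 | q1) -> q3): β-rule — branch into F (~q2 | q1)  //  T q3.
                  branch 2.2.2.1.1 (add F (~q2 | q1)):
                    F (~q2 | q1): α-rule — add F ~q2, F q1.
                    F (q3 <-> q5): β-rule — branch into T q3, F q5  //  F q3, T q5.
                      branch 2.2.2.1.1.1 (add T q3, F q5):
                        ○ open, literals {q1=F, q2=T, q3=T, q5=F}.
                      branch 2.2.2.1.1.2 (add F q3, T q5):
                        × closes — contains both q5 and ~q5.
                  branch 2.2.2.1.2 (add T q3):
                    F (q3 <-> q5): β-rule — branch into T q3, F q5  //  F q3, T q5.
                      branch 2.2.2.1.2.1 (add T q3, F q5):
                        ○ open, literals {q1=F, q3=T, q5=F}.
                      branch 2.2.2.1.2.2 (add F q3, T q5):
                        × closes — contains both q3 and ~q3.
              branch 2.2.2.2 (add F q3):
                T ((~q2 | q1) -> q3): β-rule — branch into F (~q2 | q1)  //  T q3.
                  branch 2.2.2.2.1 (add F (~q2 | q1)):
                    F (~q2 | q1): α-rule — add F ~q2, F q1.
                    ○ open, literals {q1=F, q2=T, q3=F, q5=F}.
                  branch 2.2.2.2.2 (add T q3):
                    × closes — contains both q3 and ~q3.
5 branches closed, 9 open.
Each open branch fixes some atoms; the unmentioned ones are free. Counting distinct full assignments: branch {q4=T} (q1, q2, q3, q5) contributes 16 new; branch {q3=F} (q1, q2, q4, q5) contributes 8 new; branch {q2=F, q3=F, q5=T} (q1, q4) contributes 0 new; branch {q1=T, q3=F, q5=T} (q2, q4) contributes 0 new; branch {q1=T, q5=T} (q2, q3, q4) contributes 2 new; branch {q1=T, q3=T, q5=T} (q2, q4) contributes 0 new; branch {q1=F, q2=T, q3=T, q5=F} (q4) contributes 1 new; branch {q1=F, q3=T, q5=F} (q2, q4) contributes 1 new; branch {q1=F, q2=T, q3=F, q5=F} (q4) contributes 0 new. Total: 28.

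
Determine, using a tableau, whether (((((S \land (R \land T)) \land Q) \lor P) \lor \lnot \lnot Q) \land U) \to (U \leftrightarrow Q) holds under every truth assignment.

Assume the negation and expand:
Initial set: {F ((((((S \land (R \land T)) \land Q) \lor P) \lor \lnot \lnot Q) \land U) \to (U \leftrightarrow Q))}.
F ((((((S \land (R \land T)) \land Q) \lor P) \lor \lnot \lnot Q) \land U) \to (U \leftrightarrow Q)): α-rule — add T (((((S \land (R \land T)) \land Q) \lor P) \lor \lnot \lnot Q) \land U), F (U \leftrightarrow Q).
T (((((S \land (R \land T)) \land Q) \lor P) \lor \lnot \lnot Q) \land U): α-rule — add T ((((S \land (R \land T)) \land Q) \lor P) \lor \lnot \lnot Q), T U.
F (U \leftrightarrow Q): β-rule — branch into T U, F Q  //  F U, T Q.
  branch 1 (add T U, F Q):
    T ((((S \land (R \land T)) \land Q) \lor P) \lor \lnot \lnot Q): β-rule — branch into T (((S \land (R \land T)) \land Q) \lor P)  //  T \lnot \lnot Q.
      branch 1.1 (add T (((S \land (R \land T)) \land Q) \lor P)):
        T (((S \land (R \land T)) \land Q) \lor P): β-rule — branch into T ((S \land (R \land T)) \land Q)  //  T P.
          branch 1.1.1 (add T ((S \land (R \land T)) \land Q)):
            T ((S \land (R \land T)) \land Q): α-rule — add T (S \land (R \land T)), T Q.
            × closes — contains both Q and \lnot Q.
          branch 1.1.2 (add T P):
            ○ open, literals {P=1, Q=0, U=1}.
      branch 1.2 (add T \lnot \lnot Q):
        T \lnot \lnot Q: drop double negation, giving T Q.
        × closes — contains both Q and \lnot Q.
  branch 2 (add F U, T Q):
    × closes — contains both U and \lnot U.
3 branches closed, 1 open.
An open branch gives a countermodel: P=1, Q=0, U=1 (unmentioned atoms arbitrary); under it the original formula is false.

Not valid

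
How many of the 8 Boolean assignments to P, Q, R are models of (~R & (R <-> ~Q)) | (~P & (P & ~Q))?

2

Initial set: {((~R & (R <-> ~Q)) | (~P & (P & ~Q)))}.
((~R & (R <-> ~Q)) | (~P & (P & ~Q))): β-rule — branch into (~R & (R <-> ~Q))  //  (~P & (P & ~Q)).
  branch 1 (add (~R & (R <-> ~Q))):
    (~R & (R <-> ~Q)): α-rule — add ~R, (R <-> ~Q).
    (R <-> ~Q): β-rule — branch into R, ~Q  //  ~R, ~~Q.
      branch 1.1 (add R, ~Q):
        × closes — contains both R and ~R.
      branch 1.2 (add ~R, ~~Q):
        ○ open, literals {Q=true, R=false}.
  branch 2 (add (~P & (P & ~Q))):
    (~P & (P & ~Q)): α-rule — add ~P, (P & ~Q).
    (P & ~Q): α-rule — add P, ~Q.
    × closes — contains both P and ~P.
2 branches closed, 1 open.
Each open branch fixes some atoms; the unmentioned ones are free. Counting distinct full assignments: branch {Q=true, R=false} (P) contributes 2 new. Total: 2.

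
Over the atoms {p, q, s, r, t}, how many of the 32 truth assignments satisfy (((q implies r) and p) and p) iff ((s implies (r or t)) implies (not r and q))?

12

Initial set: {((((q implies r) and p) and p) iff ((s implies (r or t)) implies (not r and q)))}.
((((q implies r) and p) and p) iff ((s implies (r or t)) implies (not r and q))): β-rule — branch into (((q implies r) and p) and p), ((s implies (r or t)) implies (not r and q))  //  not (((q implies r) and p) and p), not ((s implies (r or t)) implies (not r and q)).
  branch 1 (add (((q implies r) and p) and p), ((s implies (r or t)) implies (not r and q))):
    (((q implies r) and p) and p): α-rule — add ((q implies r) and p), p.
    ((q implies r) and p): α-rule — add (q implies r), p.
    ((s implies (r or t)) implies (not r and q)): β-rule — branch into not (s implies (r or t))  //  (not r and q).
      branch 1.1 (add not (s implies (r or t))):
        not (s implies (r or t)): α-rule — add s, not (r or t).
        not (r or t): α-rule — add not r, not t.
        (q implies r): β-rule — branch into not q  //  r.
          branch 1.1.1 (add not q):
            ○ open, literals {p=1, q=0, r=0, s=1, t=0}.
          branch 1.1.2 (add r):
            × closes — contains both r and not r.
      branch 1.2 (add (not r and q)):
        (not r and q): α-rule — add not r, q.
        (q implies r): β-rule — branch into not q  //  r.
          branch 1.2.1 (add not q):
            × closes — contains both q and not q.
          branch 1.2.2 (add r):
            × closes — contains both r and not r.
  branch 2 (add not (((q implies r) and p) and p), not ((s implies (r or t)) implies (not r and q))):
    not ((s implies (r or t)) implies (not r and q)): α-rule — add (s implies (r or t)), not (not r and q).
    not (((q implies r) and p) and p): β-rule — branch into not ((q implies r) and p)  //  not p.
      branch 2.1 (add not ((q implies r) and p)):
        (s implies (r or t)): β-rule — branch into not s  //  (r or t).
          branch 2.1.1 (add not s):
            not (not r and q): β-rule — branch into not not r  //  not q.
              branch 2.1.1.1 (add not not r):
                not ((q implies r) and p): β-rule — branch into not (q implies r)  //  not p.
                  branch 2.1.1.1.1 (add not (q implies r)):
                    not (q implies r): α-rule — add q, not r.
                    × closes — contains both r and not r.
                  branch 2.1.1.1.2 (add not p):
                    ○ open, literals {p=0, r=1, s=0}.
              branch 2.1.1.2 (add not q):
                not ((q implies r) and p): β-rule — branch into not (q implies r)  //  not p.
                  branch 2.1.1.2.1 (add not (q implies r)):
                    not (q implies r): α-rule — add q, not r.
                    × closes — contains both q and not q.
                  branch 2.1.1.2.2 (add not p):
                    ○ open, literals {p=0, q=0, s=0}.
          branch 2.1.2 (add (r or t)):
            not (not r and q): β-rule — branch into not not r  //  not q.
              branch 2.1.2.1 (add not not r):
                not ((q implies r) and p): β-rule — branch into not (q implies r)  //  not p.
                  branch 2.1.2.1.1 (add not (q implies r)):
                    not (q implies r): α-rule — add q, not r.
                    × closes — contains both r and not r.
                  branch 2.1.2.1.2 (add not p):
                    (r or t): β-rule — branch into r  //  t.
                      branch 2.1.2.1.2.1 (add r):
                        ○ open, literals {p=0, r=1}.
                      branch 2.1.2.1.2.2 (add t):
                        ○ open, literals {p=0, r=1, t=1}.
              branch 2.1.2.2 (add not q):
                not ((q implies r) and p): β-rule — branch into not (q implies r)  //  not p.
                  branch 2.1.2.2.1 (add not (q implies r)):
                    not (q implies r): α-rule — add q, not r.
                    × closes — contains both q and not q.
                  branch 2.1.2.2.2 (add not p):
                    (r or t): β-rule — branch into r  //  t.
                      branch 2.1.2.2.2.1 (add r):
                        ○ open, literals {p=0, q=0, r=1}.
                      branch 2.1.2.2.2.2 (add t):
                        ○ open, literals {p=0, q=0, t=1}.
      branch 2.2 (add not p):
        (s implies (r or t)): β-rule — branch into not s  //  (r or t).
          branch 2.2.1 (add not s):
            not (not r and q): β-rule — branch into not not r  //  not q.
              branch 2.2.1.1 (add not not r):
                ○ open, literals {p=0, r=1, s=0}.
              branch 2.2.1.2 (add not q):
                ○ open, literals {p=0, q=0, s=0}.
          branch 2.2.2 (add (r or t)):
            not (not r and q): β-rule — branch into not not r  //  not q.
              branch 2.2.2.1 (add not not r):
                (r or t): β-rule — branch into r  //  t.
                  branch 2.2.2.1.1 (add r):
                    ○ open, literals {p=0, r=1}.
                  branch 2.2.2.1.2 (add t):
                    ○ open, literals {p=0, r=1, t=1}.
              branch 2.2.2.2 (add not q):
                (r or t): β-rule — branch into r  //  t.
                  branch 2.2.2.2.1 (add r):
                    ○ open, literals {p=0, q=0, r=1}.
                  branch 2.2.2.2.2 (add t):
                    ○ open, literals {p=0, q=0, t=1}.
7 branches closed, 13 open.
Each open branch fixes some atoms; the unmentioned ones are free. Counting distinct full assignments: branch {p=1, q=0, r=0, s=1, t=0} (none free) contributes 1 new; branch {p=0, r=1, s=0} (q, t) contributes 4 new; branch {p=0, q=0, s=0} (r, t) contributes 2 new; branch {p=0, r=1} (q, s, t) contributes 4 new; branch {p=0, r=1, t=1} (q, s) contributes 0 new; branch {p=0, q=0, r=1} (s, t) contributes 0 new; branch {p=0, q=0, t=1} (s, r) contributes 1 new; branch {p=0, r=1, s=0} (q, t) contributes 0 new; branch {p=0, q=0, s=0} (r, t) contributes 0 new; branch {p=0, r=1} (q, s, t) contributes 0 new; branch {p=0, r=1, t=1} (q, s) contributes 0 new; branch {p=0, q=0, r=1} (s, t) contributes 0 new; branch {p=0, q=0, t=1} (s, r) contributes 0 new. Total: 12.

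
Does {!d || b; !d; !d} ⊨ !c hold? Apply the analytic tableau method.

Initial set: {(!d || b); !d; !d; !!c}.
(!d || b): β-rule — branch into !d  //  b.
  branch 1 (add !d):
    ○ open, literals {c=true, d=false}.
  branch 2 (add b):
    ○ open, literals {b=true, c=true, d=false}.
0 branches closed, 2 open.
An open branch gives a countermodel: c=true, d=false (unmentioned atoms arbitrary); the premises hold there but the conclusion fails.

No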